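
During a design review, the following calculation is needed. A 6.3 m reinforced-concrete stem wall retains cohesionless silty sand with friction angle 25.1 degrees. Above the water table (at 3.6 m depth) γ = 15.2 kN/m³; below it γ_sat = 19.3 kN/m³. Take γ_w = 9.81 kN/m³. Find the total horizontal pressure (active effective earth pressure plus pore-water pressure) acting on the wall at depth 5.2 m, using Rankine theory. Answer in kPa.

K_a = (1 − sin φ)/(1 + sin φ) = 0.4043.
γ' = 19.3 − 9.81 = 9.490 kN/m³.
Effective vertical stress at 5.2 m: σ'_v = 15.2×3.6 + 9.490×1.60 = 69.90 kPa.
σ'_h = K_a σ'_v = 0.4043 × 69.90 = 28.26 kPa; u = γ_w × 1.60 = 15.70 kPa.
Total σ_h = 28.26 + 15.70 = 43.96 kPa.

44.0 kPa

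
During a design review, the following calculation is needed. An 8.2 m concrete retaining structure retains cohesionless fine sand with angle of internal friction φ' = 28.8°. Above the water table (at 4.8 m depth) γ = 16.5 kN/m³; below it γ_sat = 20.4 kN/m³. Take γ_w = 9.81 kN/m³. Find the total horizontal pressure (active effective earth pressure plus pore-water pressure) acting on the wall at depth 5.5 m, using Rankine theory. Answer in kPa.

K_a = (1 − sin φ)/(1 + sin φ) = 0.3498.
γ' = 20.4 − 9.81 = 10.59 kN/m³.
Effective vertical stress at 5.5 m: σ'_v = 16.5×4.8 + 10.59×0.700 = 86.61 kPa.
σ'_h = K_a σ'_v = 0.3498 × 86.61 = 30.29 kPa; u = γ_w × 0.700 = 6.867 kPa.
Total σ_h = 30.29 + 6.867 = 37.16 kPa.

37.2 kPa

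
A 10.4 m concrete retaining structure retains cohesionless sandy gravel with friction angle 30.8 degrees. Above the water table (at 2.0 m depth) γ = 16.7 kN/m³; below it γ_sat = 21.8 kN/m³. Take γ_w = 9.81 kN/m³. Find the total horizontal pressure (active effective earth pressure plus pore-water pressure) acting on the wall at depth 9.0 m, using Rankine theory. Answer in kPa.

K_a = (1 − sin φ)/(1 + sin φ) = 0.3227.
γ' = 21.8 − 9.81 = 11.99 kN/m³.
Effective vertical stress at 9.0 m: σ'_v = 16.7×2.0 + 11.99×7.00 = 117.3 kPa.
σ'_h = K_a σ'_v = 0.3227 × 117.3 = 37.86 kPa; u = γ_w × 7.00 = 68.67 kPa.
Total σ_h = 37.86 + 68.67 = 106.5 kPa.

107 kPa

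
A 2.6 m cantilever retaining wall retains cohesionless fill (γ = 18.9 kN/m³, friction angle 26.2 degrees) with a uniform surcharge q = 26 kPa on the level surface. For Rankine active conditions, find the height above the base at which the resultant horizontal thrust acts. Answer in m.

K_a = 0.3874.
Triangular part P₁ = ½K_aγH² = 24.75 at H/3 = 0.8667 m; rectangular part P₂ = K_a q H = 26.19 at H/2 = 1.300 m.
ȳ = (P₁·0.8667 + P₂·1.300)/(P₁+P₂) = 1.089 m.

1.09 m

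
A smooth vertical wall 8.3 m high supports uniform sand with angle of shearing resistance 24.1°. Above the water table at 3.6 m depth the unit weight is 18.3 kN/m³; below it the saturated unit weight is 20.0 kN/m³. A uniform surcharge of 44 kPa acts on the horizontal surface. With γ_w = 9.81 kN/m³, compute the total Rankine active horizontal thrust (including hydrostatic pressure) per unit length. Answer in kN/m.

K_a = tan²(45° − φ/2) = 0.4201.
γ' = 20.0 − 9.81 = 10.19 kN/m³. h₂ = H − d_w = 4.7 m.
σ'_h: at surface K_a·q = 18.49; at WT K_a(q+γd_w) = 46.16; at base K_a(q+γd_w+γ'h₂) = 66.28 kPa.
P₁ = ½(18.49+46.16)×3.6 = 116.4; P₂ = ½(46.16+66.28)×4.7 = 264.2; P_w = ½γ_w h₂² = 108.4.
Total = 116.4+264.2+108.4 = 489.0 kN/m.

489 kN/m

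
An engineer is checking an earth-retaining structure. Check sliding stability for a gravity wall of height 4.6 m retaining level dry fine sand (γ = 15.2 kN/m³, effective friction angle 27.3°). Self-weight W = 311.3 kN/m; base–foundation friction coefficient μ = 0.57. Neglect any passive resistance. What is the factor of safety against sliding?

K_a = tan²(45° − 27.3°/2) = 0.3711.
P_a = ½K_aγH² = 0.5×0.3711×15.2×4.6² = 59.68 kN/m, acting at H/3 = 1.533 m above the base.
FS_sliding = μW / P_a = 0.57×311.3 / 59.68 = 2.973.

2.97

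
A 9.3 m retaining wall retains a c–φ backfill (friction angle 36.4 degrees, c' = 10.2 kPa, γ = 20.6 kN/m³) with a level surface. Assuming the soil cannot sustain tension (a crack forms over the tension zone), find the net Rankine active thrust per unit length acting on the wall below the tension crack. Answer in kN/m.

K_a = 0.2552; √K_a = 0.5051.
Tension-crack depth z_c = 2c/(γ√K_a) = 2×10.2/(20.6×0.5051) = 1.960 m.
σ_a at base = K_a γ H − 2c√K_a = 0.2552×20.6×9.3 − 2×10.2×0.5051 = 38.58 kPa.
P_a = ½ × 38.58 × (H − z_c) = 0.5×38.58×7.340 = 141.6 kN/m.

142 kN/m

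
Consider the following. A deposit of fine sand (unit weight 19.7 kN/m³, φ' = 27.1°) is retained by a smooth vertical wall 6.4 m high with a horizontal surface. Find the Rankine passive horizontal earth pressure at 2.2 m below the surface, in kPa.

K_p = (1 + sin φ)/(1 − sin φ) = 2.673.
σ_h = K_p γ z = 2.673 × 19.7 × 2.2 = 115.9 kPa.

116 kPa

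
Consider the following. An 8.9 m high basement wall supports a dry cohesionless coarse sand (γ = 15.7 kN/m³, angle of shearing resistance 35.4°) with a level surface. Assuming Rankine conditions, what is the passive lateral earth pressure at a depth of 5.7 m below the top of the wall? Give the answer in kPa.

K_p = (1 + sin φ)/(1 − sin φ) = 3.754.
σ_h = K_p γ z = 3.754 × 15.7 × 5.7 = 335.9 kPa.

336 kPa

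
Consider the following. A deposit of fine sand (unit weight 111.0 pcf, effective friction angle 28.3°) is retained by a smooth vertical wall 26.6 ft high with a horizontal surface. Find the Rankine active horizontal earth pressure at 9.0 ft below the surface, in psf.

K_a = (1 − sin φ)/(1 + sin φ) = 0.3568.
σ_h = K_a γ z = 0.3568 × 111.0 × 9.0 = 356.4 psf.

356 psf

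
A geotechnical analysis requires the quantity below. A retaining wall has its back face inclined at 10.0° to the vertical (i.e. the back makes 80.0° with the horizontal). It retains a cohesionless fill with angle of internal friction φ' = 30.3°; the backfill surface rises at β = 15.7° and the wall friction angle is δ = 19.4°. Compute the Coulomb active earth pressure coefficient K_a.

0.481

K_a = sin²(α+φ) / [sin²α · sin(α−δ) · (1 + √{sin(φ+δ)sin(φ−β) / (sin(α−δ)sin(α+β))})²].
With α = 80.0°, φ = 30.3°, δ = 19.4°, β = 15.7°: K_a = 0.4812.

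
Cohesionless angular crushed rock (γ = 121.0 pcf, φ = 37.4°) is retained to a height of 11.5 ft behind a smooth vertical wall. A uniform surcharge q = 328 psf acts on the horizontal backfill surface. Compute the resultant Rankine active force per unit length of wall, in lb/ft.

2880 lb/ft

K_a = tan²(45° − φ/2) = 0.2443.
Soil triangle: ½ K_a γ H² = 0.5×0.2443×121.0×11.5² = 1954 lb/ft.
Surcharge rectangle: K_a q H = 0.2443×328×11.5 = 921.4 lb/ft.
Total = 1954 + 921.4 = 2876 lb/ft.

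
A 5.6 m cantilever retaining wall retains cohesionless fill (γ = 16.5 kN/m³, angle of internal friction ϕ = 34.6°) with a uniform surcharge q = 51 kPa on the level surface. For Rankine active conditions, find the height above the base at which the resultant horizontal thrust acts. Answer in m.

K_a = 0.2756.
Triangular part P₁ = ½K_aγH² = 71.31 at H/3 = 1.867 m; rectangular part P₂ = K_a q H = 78.72 at H/2 = 2.800 m.
ȳ = (P₁·1.867 + P₂·2.800)/(P₁+P₂) = 2.356 m.

2.36 m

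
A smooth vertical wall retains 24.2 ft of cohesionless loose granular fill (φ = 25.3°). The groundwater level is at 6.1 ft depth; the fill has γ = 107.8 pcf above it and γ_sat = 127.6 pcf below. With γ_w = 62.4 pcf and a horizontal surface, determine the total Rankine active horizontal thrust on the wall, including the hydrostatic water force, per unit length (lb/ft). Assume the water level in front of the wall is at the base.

20100 lb/ft

K_a = tan²(45° − φ/2) = 0.4012.
γ' = 127.6 − 62.4 = 65.20 pcf. Depth below WT = 18.1 ft.
σ'_h at WT = K_a γ d_w = 263.8 psf; at base = 263.8 + K_a γ' × 18.1 = 737.3 psf.
P₁ (0–6.1 ft) = ½×263.8×6.1 = 804.6. P₂ (6.1–24.2 ft) = ½(263.8+737.3)×18.1 = 9060.
P_w = ½ γ_w h₂² = 0.5×62.4×18.1² = 10220. Total = 804.6+9060+10220 = 20090 lb/ft.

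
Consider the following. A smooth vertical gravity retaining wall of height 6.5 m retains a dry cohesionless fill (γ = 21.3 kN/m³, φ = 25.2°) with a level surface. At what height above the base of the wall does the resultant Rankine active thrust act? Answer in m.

K_a = 0.4027.
The pressure distribution is triangular, so the resultant acts at H/3 above the base = 6.5/3 = 2.167 m.

2.17 m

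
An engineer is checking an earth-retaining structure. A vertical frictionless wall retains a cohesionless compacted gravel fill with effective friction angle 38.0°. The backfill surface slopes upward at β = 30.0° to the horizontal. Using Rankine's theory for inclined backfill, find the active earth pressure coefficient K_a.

0.358

K_a = cos β · (cos β − √(cos²β − cos²φ)) / (cos β + √(cos²β − cos²φ)).
cos β = 0.8660, cos φ = 0.7880, √(cos²β − cos²φ) = 0.3592.
K_a = 0.8660 × (0.8660 − 0.3592)/(0.8660 + 0.3592) = 0.3582.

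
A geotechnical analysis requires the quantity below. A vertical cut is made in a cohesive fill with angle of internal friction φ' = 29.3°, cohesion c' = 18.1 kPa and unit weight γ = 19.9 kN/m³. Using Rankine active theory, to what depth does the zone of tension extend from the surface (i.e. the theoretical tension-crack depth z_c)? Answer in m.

K_a = tan²(45° − 29.3°/2) = 0.3428; √K_a = 0.5855.
The active pressure is zero where K_a γ z = 2c√K_a, so z_c = 2c/(γ√K_a) = 2×18.1/(19.9×0.5855) = 3.107 m.

3.11 m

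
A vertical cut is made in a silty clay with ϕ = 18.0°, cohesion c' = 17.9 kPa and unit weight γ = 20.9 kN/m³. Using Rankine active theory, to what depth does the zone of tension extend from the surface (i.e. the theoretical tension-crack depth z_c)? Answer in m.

K_a = tan²(45° − 18.0°/2) = 0.5279; √K_a = 0.7265.
The active pressure is zero where K_a γ z = 2c√K_a, so z_c = 2c/(γ√K_a) = 2×17.9/(20.9×0.7265) = 2.358 m.

2.36 m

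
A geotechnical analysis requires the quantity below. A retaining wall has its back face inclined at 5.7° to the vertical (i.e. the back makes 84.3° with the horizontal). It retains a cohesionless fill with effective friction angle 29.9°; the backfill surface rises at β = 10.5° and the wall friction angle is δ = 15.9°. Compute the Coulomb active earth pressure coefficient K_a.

0.398

K_a = sin²(α+φ) / [sin²α · sin(α−δ) · (1 + √{sin(φ+δ)sin(φ−β) / (sin(α−δ)sin(α+β))})²].
With α = 84.3°, φ = 29.9°, δ = 15.9°, β = 10.5°: K_a = 0.3979.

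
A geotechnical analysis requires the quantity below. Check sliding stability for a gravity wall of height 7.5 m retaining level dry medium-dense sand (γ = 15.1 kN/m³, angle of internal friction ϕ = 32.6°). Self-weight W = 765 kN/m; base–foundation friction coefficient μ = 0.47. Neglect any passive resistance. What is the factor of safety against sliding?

2.82

K_a = tan²(45° − 32.6°/2) = 0.2997.
P_a = ½K_aγH² = 0.5×0.2997×15.1×7.5² = 127.3 kN/m, acting at H/3 = 2.500 m above the base.
FS_sliding = μW / P_a = 0.47×765 / 127.3 = 2.825.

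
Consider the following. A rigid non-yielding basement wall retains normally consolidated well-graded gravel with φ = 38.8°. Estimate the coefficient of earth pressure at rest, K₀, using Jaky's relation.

K₀ = 1 − sin φ' = 1 − sin 38.8° = 0.3734.

0.373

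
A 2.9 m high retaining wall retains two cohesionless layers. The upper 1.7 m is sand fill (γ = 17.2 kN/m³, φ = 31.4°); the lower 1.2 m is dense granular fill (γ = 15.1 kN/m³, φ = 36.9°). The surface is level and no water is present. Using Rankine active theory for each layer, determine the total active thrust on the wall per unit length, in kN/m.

K_a1 = tan²(45°−31.4°/2) = 0.3149; K_a2 = tan²(45°−36.9°/2) = 0.2497.
Layer 1: σ at base = K_a1 γ₁ h₁ = 9.208 kPa; P₁ = ½×9.208×1.7 = 7.827.
Layer 2: σ_v at top = γ₁h₁ = 29.24; σ_h top = K_a2×29.24 = 7.300; σ_h base = K_a2×(29.24+15.1×1.2) = 11.82.
P₂ = ½(7.300+11.82)×1.2 = 11.47. Total P_a = 7.827+11.47 = 19.30 kN/m.

19.3 kN/m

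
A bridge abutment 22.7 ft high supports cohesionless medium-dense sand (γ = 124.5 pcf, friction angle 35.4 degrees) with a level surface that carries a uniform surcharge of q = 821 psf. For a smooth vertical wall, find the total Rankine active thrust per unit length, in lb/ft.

13500 lb/ft

K_a = tan²(45° − φ/2) = 0.2664.
Soil triangle: ½ K_a γ H² = 0.5×0.2664×124.5×22.7² = 8545 lb/ft.
Surcharge rectangle: K_a q H = 0.2664×821×22.7 = 4965 lb/ft.
Total = 8545 + 4965 = 13510 lb/ft.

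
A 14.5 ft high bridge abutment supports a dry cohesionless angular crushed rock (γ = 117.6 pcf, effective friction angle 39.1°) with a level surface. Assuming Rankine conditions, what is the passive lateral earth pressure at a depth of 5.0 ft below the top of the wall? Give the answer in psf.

2600 psf

K_p = (1 + sin φ)/(1 − sin φ) = 4.415.
σ_h = K_p γ z = 4.415 × 117.6 × 5.0 = 2596 psf.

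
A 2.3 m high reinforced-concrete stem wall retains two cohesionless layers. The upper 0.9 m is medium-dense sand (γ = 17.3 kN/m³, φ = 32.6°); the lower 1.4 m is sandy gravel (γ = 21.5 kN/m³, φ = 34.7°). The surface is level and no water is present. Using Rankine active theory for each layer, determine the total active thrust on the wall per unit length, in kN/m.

K_a1 = tan²(45°−32.6°/2) = 0.2997; K_a2 = tan²(45°−34.7°/2) = 0.2745.
Layer 1: σ at base = K_a1 γ₁ h₁ = 4.667 kPa; P₁ = ½×4.667×0.9 = 2.100.
Layer 2: σ_v at top = γ₁h₁ = 15.57; σ_h top = K_a2×15.57 = 4.274; σ_h base = K_a2×(15.57+21.5×1.4) = 12.54.
P₂ = ½(4.274+12.54)×1.4 = 11.77. Total P_a = 2.100+11.77 = 13.87 kN/m.

13.9 kN/m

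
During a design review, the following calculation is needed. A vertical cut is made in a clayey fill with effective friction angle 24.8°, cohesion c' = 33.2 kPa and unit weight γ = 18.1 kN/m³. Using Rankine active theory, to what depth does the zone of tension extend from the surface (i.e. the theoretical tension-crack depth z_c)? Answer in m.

5.74 m

K_a = tan²(45° − 24.8°/2) = 0.4090; √K_a = 0.6395.
The active pressure is zero where K_a γ z = 2c√K_a, so z_c = 2c/(γ√K_a) = 2×33.2/(18.1×0.6395) = 5.736 m.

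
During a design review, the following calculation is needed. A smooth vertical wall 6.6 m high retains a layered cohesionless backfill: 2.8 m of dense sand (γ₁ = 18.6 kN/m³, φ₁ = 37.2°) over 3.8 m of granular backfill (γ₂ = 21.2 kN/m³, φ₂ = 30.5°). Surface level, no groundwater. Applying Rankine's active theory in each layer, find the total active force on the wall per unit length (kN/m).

K_a1 = tan²(45°−37.2°/2) = 0.2464; K_a2 = tan²(45°−30.5°/2) = 0.3267.
Layer 1: σ at base = K_a1 γ₁ h₁ = 12.83 kPa; P₁ = ½×12.83×2.8 = 17.97.
Layer 2: σ_v at top = γ₁h₁ = 52.08; σ_h top = K_a2×52.08 = 17.01; σ_h base = K_a2×(52.08+21.2×3.8) = 43.33.
P₂ = ½(17.01+43.33)×3.8 = 114.6. Total P_a = 17.97+114.6 = 132.6 kN/m.

133 kN/m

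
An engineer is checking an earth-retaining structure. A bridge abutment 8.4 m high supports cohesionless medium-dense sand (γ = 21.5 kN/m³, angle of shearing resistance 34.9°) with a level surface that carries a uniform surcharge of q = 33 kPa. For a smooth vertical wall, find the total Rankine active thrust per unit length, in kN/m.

282 kN/m

K_a = tan²(45° − φ/2) = 0.2721.
Soil triangle: ½ K_a γ H² = 0.5×0.2721×21.5×8.4² = 206.4 kN/m.
Surcharge rectangle: K_a q H = 0.2721×33×8.4 = 75.44 kN/m.
Total = 206.4 + 75.44 = 281.9 kN/m.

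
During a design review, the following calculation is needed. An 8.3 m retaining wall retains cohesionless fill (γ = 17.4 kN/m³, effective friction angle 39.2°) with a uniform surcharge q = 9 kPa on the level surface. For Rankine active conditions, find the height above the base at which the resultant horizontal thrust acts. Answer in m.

2.92 m

K_a = 0.2255.
Triangular part P₁ = ½K_aγH² = 135.1 at H/3 = 2.767 m; rectangular part P₂ = K_a q H = 16.84 at H/2 = 4.150 m.
ȳ = (P₁·2.767 + P₂·4.150)/(P₁+P₂) = 2.920 m.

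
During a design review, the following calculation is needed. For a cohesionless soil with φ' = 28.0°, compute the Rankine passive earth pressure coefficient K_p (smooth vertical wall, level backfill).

2.77

K_p = (1 + sin φ)/(1 − sin φ) = tan²(45° + 28.0°/2) = 2.770.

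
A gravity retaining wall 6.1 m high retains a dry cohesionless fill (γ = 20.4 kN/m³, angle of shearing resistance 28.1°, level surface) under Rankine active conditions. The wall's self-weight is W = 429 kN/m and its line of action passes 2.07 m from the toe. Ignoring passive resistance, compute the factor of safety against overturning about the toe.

K_a = tan²(45° − 28.1°/2) = 0.3596.
P_a = ½K_aγH² = 0.5×0.3596×20.4×6.1² = 136.5 kN/m, acting at H/3 = 2.033 m above the base.
Overturning moment M_o = P_a × H/3 = 136.5 × 2.033 = 277.5.
Resisting moment M_r = W × 2.07 = 429 × 2.07 = 888.0.
FS_overturning = M_r/M_o = 888.0/277.5 = 3.200.

3.20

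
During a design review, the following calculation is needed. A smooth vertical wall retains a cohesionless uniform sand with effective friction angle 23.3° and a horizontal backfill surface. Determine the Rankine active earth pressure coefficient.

K_a = tan²(45° − φ/2) = tan²(33.35°) = 0.4331.

0.433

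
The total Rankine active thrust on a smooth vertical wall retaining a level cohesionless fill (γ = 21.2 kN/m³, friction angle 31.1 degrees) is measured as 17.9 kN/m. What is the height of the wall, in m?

K_a = 0.3188. P_a = ½ K_a γ H² ⇒ H = √(2P_a/(K_a γ)).
H = √(2×17.9/(0.3188×21.2)) = 2.302 m.

2.30 m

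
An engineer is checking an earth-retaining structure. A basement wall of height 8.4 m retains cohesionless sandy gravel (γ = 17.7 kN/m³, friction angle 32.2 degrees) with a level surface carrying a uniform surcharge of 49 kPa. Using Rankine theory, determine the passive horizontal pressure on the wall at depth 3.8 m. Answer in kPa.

K_p = (1 + sin φ)/(1 − sin φ) = 3.282.
σ_v = γz + q = 17.7 × 3.8 + 49 = 116.3 kPa.
σ_h = K_p σ_v = 3.282 × 116.3 = 381.5 kPa.

382 kPa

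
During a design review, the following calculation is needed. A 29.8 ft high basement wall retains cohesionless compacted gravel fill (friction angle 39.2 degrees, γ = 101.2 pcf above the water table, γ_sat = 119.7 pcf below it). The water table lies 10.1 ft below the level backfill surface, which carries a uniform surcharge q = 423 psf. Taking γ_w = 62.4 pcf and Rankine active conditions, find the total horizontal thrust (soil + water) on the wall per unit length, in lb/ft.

23200 lb/ft

K_a = tan²(45° − φ/2) = 0.2255.
γ' = 119.7 − 62.4 = 57.30 pcf. h₂ = H − d_w = 19.7 ft.
σ'_h: at surface K_a·q = 95.37; at WT K_a(q+γd_w) = 325.8; at base K_a(q+γd_w+γ'h₂) = 580.3 psf.
P₁ = ½(95.37+325.8)×10.1 = 2127; P₂ = ½(325.8+580.3)×19.7 = 8926; P_w = ½γ_w h₂² = 12110.
Total = 2127+8926+12110 = 23160 lb/ft.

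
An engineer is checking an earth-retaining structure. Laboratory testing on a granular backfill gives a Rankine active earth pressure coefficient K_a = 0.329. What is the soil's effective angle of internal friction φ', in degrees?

K_a = tan²(45° − φ/2) ⇒ 45° − φ/2 = arctan(√0.329) = 29.84°.
φ = 2(45° − 29.84°) = 30.32°.

30.3°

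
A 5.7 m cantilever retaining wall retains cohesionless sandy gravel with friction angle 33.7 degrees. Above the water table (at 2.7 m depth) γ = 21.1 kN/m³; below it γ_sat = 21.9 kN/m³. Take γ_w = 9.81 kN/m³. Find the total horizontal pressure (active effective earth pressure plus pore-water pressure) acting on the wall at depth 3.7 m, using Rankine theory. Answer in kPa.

K_a = (1 − sin φ)/(1 + sin φ) = 0.2863.
γ' = 21.9 − 9.81 = 12.09 kN/m³.
Effective vertical stress at 3.7 m: σ'_v = 21.1×2.7 + 12.09×1.00 = 69.06 kPa.
σ'_h = K_a σ'_v = 0.2863 × 69.06 = 19.77 kPa; u = γ_w × 1.00 = 9.810 kPa.
Total σ_h = 19.77 + 9.810 = 29.58 kPa.

29.6 kPa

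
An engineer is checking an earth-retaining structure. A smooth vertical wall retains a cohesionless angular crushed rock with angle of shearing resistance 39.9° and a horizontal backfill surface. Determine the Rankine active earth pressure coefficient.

0.218

K_a = tan²(45° − φ/2) = tan²(25.05°) = 0.2184.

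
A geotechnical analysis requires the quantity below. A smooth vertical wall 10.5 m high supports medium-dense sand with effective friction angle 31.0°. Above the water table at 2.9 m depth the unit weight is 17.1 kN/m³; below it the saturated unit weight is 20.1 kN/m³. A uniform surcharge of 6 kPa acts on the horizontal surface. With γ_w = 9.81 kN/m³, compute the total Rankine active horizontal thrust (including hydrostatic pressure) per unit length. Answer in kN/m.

542 kN/m

K_a = tan²(45° − φ/2) = 0.3201.
γ' = 20.1 − 9.81 = 10.29 kN/m³. h₂ = H − d_w = 7.6 m.
σ'_h: at surface K_a·q = 1.921; at WT K_a(q+γd_w) = 17.79; at base K_a(q+γd_w+γ'h₂) = 42.83 kPa.
P₁ = ½(1.921+17.79)×2.9 = 28.59; P₂ = ½(17.79+42.83)×7.6 = 230.4; P_w = ½γ_w h₂² = 283.3.
Total = 28.59+230.4+283.3 = 542.3 kN/m.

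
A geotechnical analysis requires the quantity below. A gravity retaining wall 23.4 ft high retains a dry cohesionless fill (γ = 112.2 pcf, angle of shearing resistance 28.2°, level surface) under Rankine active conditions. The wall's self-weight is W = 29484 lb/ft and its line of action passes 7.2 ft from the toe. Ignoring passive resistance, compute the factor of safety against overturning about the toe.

K_a = tan²(45° − 28.2°/2) = 0.3582.
P_a = ½K_aγH² = 0.5×0.3582×112.2×23.4² = 11000 lb/ft, acting at H/3 = 7.800 ft above the base.
Overturning moment M_o = P_a × H/3 = 11000 × 7.800 = 85820.
Resisting moment M_r = W × 7.2 = 29484 × 7.2 = 212300.
FS_overturning = M_r/M_o = 212300/85820 = 2.474.

2.47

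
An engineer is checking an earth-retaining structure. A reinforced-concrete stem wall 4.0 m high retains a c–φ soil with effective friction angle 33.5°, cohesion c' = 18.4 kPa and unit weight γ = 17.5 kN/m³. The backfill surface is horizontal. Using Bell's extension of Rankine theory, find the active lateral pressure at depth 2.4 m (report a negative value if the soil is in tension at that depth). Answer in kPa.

K_a = (1 − sin φ)/(1 + sin φ) = 0.2887.
σ_a = K_a γ z − 2c√K_a = 0.2887×17.5×2.4 − 2×18.4×0.5373 = -7.647 kPa.

-7.65 kPa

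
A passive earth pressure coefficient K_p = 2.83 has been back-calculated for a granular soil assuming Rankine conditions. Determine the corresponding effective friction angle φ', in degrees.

28.5°

K_p = (1+sin φ)/(1−sin φ) ⇒ sin φ = (K_p − 1)/(K_p + 1) = 0.4778.
φ = arcsin(0.4778) = 28.54°.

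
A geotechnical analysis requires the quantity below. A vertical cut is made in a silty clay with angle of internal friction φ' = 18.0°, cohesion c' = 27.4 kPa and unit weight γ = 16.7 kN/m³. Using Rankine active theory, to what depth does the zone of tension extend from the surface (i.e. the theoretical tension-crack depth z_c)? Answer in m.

K_a = tan²(45° − 18.0°/2) = 0.5279; √K_a = 0.7265.
The active pressure is zero where K_a γ z = 2c√K_a, so z_c = 2c/(γ√K_a) = 2×27.4/(16.7×0.7265) = 4.517 m.

4.52 m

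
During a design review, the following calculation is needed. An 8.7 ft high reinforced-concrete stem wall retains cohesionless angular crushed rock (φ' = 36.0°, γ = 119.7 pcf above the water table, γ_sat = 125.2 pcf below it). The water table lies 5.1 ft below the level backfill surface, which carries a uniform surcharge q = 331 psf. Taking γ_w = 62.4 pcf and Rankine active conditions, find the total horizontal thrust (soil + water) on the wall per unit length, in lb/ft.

2230 lb/ft

K_a = tan²(45° − φ/2) = 0.2596.
γ' = 125.2 − 62.4 = 62.80 pcf. h₂ = H − d_w = 3.6 ft.
σ'_h: at surface K_a·q = 85.93; at WT K_a(q+γd_w) = 244.4; at base K_a(q+γd_w+γ'h₂) = 303.1 psf.
P₁ = ½(85.93+244.4)×5.1 = 842.4; P₂ = ½(244.4+303.1)×3.6 = 985.6; P_w = ½γ_w h₂² = 404.4.
Total = 842.4+985.6+404.4 = 2232 lb/ft.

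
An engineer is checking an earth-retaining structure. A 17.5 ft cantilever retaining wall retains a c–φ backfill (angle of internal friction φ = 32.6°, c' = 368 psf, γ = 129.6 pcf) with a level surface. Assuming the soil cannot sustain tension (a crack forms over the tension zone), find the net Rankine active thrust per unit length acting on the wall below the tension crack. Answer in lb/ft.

K_a = 0.2997; √K_a = 0.5475.
Tension-crack depth z_c = 2c/(γ√K_a) = 2×368/(129.6×0.5475) = 10.37 ft.
σ_a at base = K_a γ H − 2c√K_a = 0.2997×129.6×17.5 − 2×368×0.5475 = 276.9 psf.
P_a = ½ × 276.9 × (H − z_c) = 0.5×276.9×7.127 = 986.6 lb/ft.

987 lb/ft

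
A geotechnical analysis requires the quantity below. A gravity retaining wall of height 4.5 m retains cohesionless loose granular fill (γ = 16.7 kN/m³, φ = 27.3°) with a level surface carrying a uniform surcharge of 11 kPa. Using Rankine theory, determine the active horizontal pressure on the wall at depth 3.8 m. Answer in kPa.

27.6 kPa

K_a = (1 − sin φ)/(1 + sin φ) = 0.3711.
σ_v = γz + q = 16.7 × 3.8 + 11 = 74.46 kPa.
σ_h = K_a σ_v = 0.3711 × 74.46 = 27.63 kPa.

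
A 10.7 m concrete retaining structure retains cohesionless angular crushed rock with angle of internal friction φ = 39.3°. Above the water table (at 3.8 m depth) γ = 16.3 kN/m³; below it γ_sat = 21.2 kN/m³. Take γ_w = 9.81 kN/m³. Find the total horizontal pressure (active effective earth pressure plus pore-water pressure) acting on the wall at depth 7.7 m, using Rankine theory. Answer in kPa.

62.1 kPa

K_a = (1 − sin φ)/(1 + sin φ) = 0.2245.
γ' = 21.2 − 9.81 = 11.39 kN/m³.
Effective vertical stress at 7.7 m: σ'_v = 16.3×3.8 + 11.39×3.90 = 106.4 kPa.
σ'_h = K_a σ'_v = 0.2245 × 106.4 = 23.87 kPa; u = γ_w × 3.90 = 38.26 kPa.
Total σ_h = 23.87 + 38.26 = 62.13 kPa.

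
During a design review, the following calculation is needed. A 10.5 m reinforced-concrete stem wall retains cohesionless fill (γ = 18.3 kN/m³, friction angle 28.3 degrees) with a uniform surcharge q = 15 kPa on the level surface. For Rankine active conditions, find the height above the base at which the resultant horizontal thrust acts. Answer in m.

3.74 m

K_a = 0.3568.
Triangular part P₁ = ½K_aγH² = 359.9 at H/3 = 3.500 m; rectangular part P₂ = K_a q H = 56.19 at H/2 = 5.250 m.
ȳ = (P₁·3.500 + P₂·5.250)/(P₁+P₂) = 3.736 m.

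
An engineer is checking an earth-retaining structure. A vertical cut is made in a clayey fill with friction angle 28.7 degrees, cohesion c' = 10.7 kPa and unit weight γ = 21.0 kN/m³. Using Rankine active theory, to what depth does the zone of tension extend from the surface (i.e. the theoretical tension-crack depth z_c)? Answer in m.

K_a = tan²(45° − 28.7°/2) = 0.3511; √K_a = 0.5926.
The active pressure is zero where K_a γ z = 2c√K_a, so z_c = 2c/(γ√K_a) = 2×10.7/(21.0×0.5926) = 1.720 m.

1.72 m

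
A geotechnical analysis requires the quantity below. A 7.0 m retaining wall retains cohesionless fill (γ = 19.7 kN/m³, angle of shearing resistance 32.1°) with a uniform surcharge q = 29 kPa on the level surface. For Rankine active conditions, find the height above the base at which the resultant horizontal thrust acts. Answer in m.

2.68 m

K_a = 0.3060.
Triangular part P₁ = ½K_aγH² = 147.7 at H/3 = 2.333 m; rectangular part P₂ = K_a q H = 62.12 at H/2 = 3.500 m.
ȳ = (P₁·2.333 + P₂·3.500)/(P₁+P₂) = 2.679 m.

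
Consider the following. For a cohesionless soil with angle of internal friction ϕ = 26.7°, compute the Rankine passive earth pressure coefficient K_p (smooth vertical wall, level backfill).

K_p = (1 + sin φ)/(1 − sin φ) = tan²(45° + 26.7°/2) = 2.632.

2.63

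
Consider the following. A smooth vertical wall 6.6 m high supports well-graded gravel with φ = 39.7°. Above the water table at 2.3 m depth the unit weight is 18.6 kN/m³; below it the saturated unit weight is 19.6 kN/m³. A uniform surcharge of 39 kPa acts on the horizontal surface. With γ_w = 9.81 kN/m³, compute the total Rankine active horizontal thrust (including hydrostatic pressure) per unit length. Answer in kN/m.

K_a = tan²(45° − φ/2) = 0.2204.
γ' = 19.6 − 9.81 = 9.790 kN/m³. h₂ = H − d_w = 4.3 m.
σ'_h: at surface K_a·q = 8.597; at WT K_a(q+γd_w) = 18.03; at base K_a(q+γd_w+γ'h₂) = 27.31 kPa.
P₁ = ½(8.597+18.03)×2.3 = 30.62; P₂ = ½(18.03+27.31)×4.3 = 97.47; P_w = ½γ_w h₂² = 90.69.
Total = 30.62+97.47+90.69 = 218.8 kN/m.

219 kN/m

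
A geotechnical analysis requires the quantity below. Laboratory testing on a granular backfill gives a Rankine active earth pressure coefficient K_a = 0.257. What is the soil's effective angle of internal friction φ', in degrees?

K_a = tan²(45° − φ/2) ⇒ 45° − φ/2 = arctan(√0.257) = 26.88°.
φ = 2(45° − 26.88°) = 36.23°.

36.2°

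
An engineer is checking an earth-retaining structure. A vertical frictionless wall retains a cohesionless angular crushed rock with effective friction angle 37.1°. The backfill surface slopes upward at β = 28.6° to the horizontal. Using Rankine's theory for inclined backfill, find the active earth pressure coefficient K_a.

K_a = cos β · (cos β − √(cos²β − cos²φ)) / (cos β + √(cos²β − cos²φ)).
cos β = 0.8780, cos φ = 0.7976, √(cos²β − cos²φ) = 0.3670.
K_a = 0.8780 × (0.8780 − 0.3670)/(0.8780 + 0.3670) = 0.3603.

0.360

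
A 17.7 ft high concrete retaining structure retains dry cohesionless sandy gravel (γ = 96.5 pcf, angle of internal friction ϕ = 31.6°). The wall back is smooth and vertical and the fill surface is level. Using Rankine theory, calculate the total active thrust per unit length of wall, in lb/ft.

K_a = tan²(45° − φ/2) = 0.3123.
P_a = ½ K_a γ H² = 0.5 × 0.3123 × 96.5 × 17.7² = 4722 lb/ft.

4720 lb/ft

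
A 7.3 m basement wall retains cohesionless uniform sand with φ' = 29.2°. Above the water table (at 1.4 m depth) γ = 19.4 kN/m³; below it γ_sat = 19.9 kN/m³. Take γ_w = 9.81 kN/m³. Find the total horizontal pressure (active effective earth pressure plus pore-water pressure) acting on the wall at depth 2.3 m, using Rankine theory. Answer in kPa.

21.3 kPa

K_a = (1 − sin φ)/(1 + sin φ) = 0.3442.
γ' = 19.9 − 9.81 = 10.09 kN/m³.
Effective vertical stress at 2.3 m: σ'_v = 19.4×1.4 + 10.09×0.900 = 36.24 kPa.
σ'_h = K_a σ'_v = 0.3442 × 36.24 = 12.47 kPa; u = γ_w × 0.900 = 8.829 kPa.
Total σ_h = 12.47 + 8.829 = 21.30 kPa.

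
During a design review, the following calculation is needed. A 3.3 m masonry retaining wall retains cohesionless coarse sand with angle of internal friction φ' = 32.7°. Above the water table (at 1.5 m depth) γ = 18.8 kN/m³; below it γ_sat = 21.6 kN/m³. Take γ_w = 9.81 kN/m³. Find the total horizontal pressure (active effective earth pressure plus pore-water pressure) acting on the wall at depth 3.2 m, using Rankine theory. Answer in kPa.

K_a = (1 − sin φ)/(1 + sin φ) = 0.2985.
γ' = 21.6 − 9.81 = 11.79 kN/m³.
Effective vertical stress at 3.2 m: σ'_v = 18.8×1.5 + 11.79×1.70 = 48.24 kPa.
σ'_h = K_a σ'_v = 0.2985 × 48.24 = 14.40 kPa; u = γ_w × 1.70 = 16.68 kPa.
Total σ_h = 14.40 + 16.68 = 31.08 kPa.

31.1 kPa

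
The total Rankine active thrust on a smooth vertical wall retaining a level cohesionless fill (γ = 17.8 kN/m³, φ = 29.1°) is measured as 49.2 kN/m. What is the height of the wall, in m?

K_a = 0.3456. P_a = ½ K_a γ H² ⇒ H = √(2P_a/(K_a γ)).
H = √(2×49.2/(0.3456×17.8)) = 4.000 m.

4.00 m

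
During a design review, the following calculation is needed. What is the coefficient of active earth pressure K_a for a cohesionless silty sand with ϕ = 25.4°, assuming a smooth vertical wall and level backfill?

K_a = (1 − sin φ)/(1 + sin φ) = (1 − sin 25.4°)/(1 + sin 25.4°) = 0.3996.

0.400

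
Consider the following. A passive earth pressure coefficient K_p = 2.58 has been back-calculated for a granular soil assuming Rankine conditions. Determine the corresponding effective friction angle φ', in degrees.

K_p = (1+sin φ)/(1−sin φ) ⇒ sin φ = (K_p − 1)/(K_p + 1) = 0.4413.
φ = arcsin(0.4413) = 26.19°.

26.2°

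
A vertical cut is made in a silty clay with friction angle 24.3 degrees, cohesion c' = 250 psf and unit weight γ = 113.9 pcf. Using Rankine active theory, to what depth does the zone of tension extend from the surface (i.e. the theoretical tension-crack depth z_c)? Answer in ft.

6.80 ft

K_a = tan²(45° − 24.3°/2) = 0.4169; √K_a = 0.6457.
The active pressure is zero where K_a γ z = 2c√K_a, so z_c = 2c/(γ√K_a) = 2×250/(113.9×0.6457) = 6.799 ft.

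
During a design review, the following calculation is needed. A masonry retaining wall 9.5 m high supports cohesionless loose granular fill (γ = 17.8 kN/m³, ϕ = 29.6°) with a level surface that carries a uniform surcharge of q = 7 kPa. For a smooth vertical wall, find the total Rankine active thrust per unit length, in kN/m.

295 kN/m

K_a = tan²(45° − φ/2) = 0.3387.
Soil triangle: ½ K_a γ H² = 0.5×0.3387×17.8×9.5² = 272.1 kN/m.
Surcharge rectangle: K_a q H = 0.3387×7×9.5 = 22.53 kN/m.
Total = 272.1 + 22.53 = 294.6 kN/m.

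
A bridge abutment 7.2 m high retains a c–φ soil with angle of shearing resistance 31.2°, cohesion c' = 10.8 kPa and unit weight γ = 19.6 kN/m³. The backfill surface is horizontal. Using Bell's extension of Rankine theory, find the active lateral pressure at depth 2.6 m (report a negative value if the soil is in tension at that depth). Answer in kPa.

K_a = (1 − sin φ)/(1 + sin φ) = 0.3175.
σ_a = K_a γ z − 2c√K_a = 0.3175×19.6×2.6 − 2×10.8×0.5635 = 4.009 kPa.

4.01 kPa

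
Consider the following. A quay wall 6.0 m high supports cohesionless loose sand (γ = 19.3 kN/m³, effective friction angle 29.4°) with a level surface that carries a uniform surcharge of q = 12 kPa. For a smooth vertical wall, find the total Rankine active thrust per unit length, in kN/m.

143 kN/m

K_a = tan²(45° − φ/2) = 0.3415.
Soil triangle: ½ K_a γ H² = 0.5×0.3415×19.3×6.0² = 118.6 kN/m.
Surcharge rectangle: K_a q H = 0.3415×12×6.0 = 24.59 kN/m.
Total = 118.6 + 24.59 = 143.2 kN/m.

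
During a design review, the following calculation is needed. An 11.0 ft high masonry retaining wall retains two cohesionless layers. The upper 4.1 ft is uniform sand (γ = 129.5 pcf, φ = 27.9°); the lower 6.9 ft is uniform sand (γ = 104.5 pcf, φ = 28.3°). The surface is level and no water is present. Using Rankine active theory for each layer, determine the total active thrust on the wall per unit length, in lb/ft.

K_a1 = tan²(45°−27.9°/2) = 0.3625; K_a2 = tan²(45°−28.3°/2) = 0.3568.
Layer 1: σ at base = K_a1 γ₁ h₁ = 192.4 psf; P₁ = ½×192.4×4.1 = 394.5.
Layer 2: σ_v at top = γ₁h₁ = 530.9; σ_h top = K_a2×530.9 = 189.4; σ_h base = K_a2×(530.9+104.5×6.9) = 446.7.
P₂ = ½(189.4+446.7)×6.9 = 2195. Total P_a = 394.5+2195 = 2589 lb/ft.

2590 lb/ft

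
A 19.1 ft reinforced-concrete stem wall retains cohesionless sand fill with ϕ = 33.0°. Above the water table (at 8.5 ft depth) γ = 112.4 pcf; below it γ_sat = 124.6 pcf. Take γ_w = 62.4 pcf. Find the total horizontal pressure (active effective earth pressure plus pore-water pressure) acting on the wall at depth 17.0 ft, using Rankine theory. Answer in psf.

968 psf

K_a = (1 − sin φ)/(1 + sin φ) = 0.2948.
γ' = 124.6 − 62.4 = 62.20 pcf.
Effective vertical stress at 17.0 ft: σ'_v = 112.4×8.5 + 62.20×8.50 = 1484 psf.
σ'_h = K_a σ'_v = 0.2948 × 1484 = 437.5 psf; u = γ_w × 8.50 = 530.4 psf.
Total σ_h = 437.5 + 530.4 = 967.9 psf.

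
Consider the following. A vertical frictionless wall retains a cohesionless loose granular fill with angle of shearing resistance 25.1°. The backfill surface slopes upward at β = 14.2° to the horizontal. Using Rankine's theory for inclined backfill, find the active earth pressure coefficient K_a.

0.459

K_a = cos β · (cos β − √(cos²β − cos²φ)) / (cos β + √(cos²β − cos²φ)).
cos β = 0.9694, cos φ = 0.9056, √(cos²β − cos²φ) = 0.3461.
K_a = 0.9694 × (0.9694 − 0.3461)/(0.9694 + 0.3461) = 0.4594.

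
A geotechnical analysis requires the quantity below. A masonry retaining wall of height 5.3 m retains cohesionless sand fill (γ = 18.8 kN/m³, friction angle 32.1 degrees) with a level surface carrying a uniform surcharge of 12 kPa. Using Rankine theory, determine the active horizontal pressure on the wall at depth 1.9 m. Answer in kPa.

14.6 kPa

K_a = (1 − sin φ)/(1 + sin φ) = 0.3060.
σ_v = γz + q = 18.8 × 1.9 + 12 = 47.72 kPa.
σ_h = K_a σ_v = 0.3060 × 47.72 = 14.60 kPa.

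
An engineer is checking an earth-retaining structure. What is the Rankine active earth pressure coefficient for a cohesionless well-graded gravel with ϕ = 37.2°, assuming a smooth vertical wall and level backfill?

K_a = (1 − sin φ)/(1 + sin φ) = (1 − sin 37.2°)/(1 + sin 37.2°) = 0.2464.

0.246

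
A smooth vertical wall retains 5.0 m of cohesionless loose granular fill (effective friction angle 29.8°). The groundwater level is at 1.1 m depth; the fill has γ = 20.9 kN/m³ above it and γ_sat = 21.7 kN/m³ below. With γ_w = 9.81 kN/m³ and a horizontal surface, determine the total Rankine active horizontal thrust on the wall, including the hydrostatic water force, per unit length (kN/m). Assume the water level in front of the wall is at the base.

K_a = tan²(45° − φ/2) = 0.3360.
γ' = 21.7 − 9.81 = 11.89 kN/m³. Depth below WT = 3.9 m.
σ'_h at WT = K_a γ d_w = 7.725 kPa; at base = 7.725 + K_a γ' × 3.9 = 23.31 kPa.
P₁ (0–1.1 m) = ½×7.725×1.1 = 4.249. P₂ (1.1–5.0 m) = ½(7.725+23.31)×3.9 = 60.51.
P_w = ½ γ_w h₂² = 0.5×9.81×3.9² = 74.61. Total = 4.249+60.51+74.61 = 139.4 kN/m.

139 kN/m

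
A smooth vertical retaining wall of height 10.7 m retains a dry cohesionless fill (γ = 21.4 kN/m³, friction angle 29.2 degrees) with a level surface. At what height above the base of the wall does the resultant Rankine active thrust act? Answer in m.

3.57 m

K_a = 0.3442.
The pressure distribution is triangular, so the resultant acts at H/3 above the base = 10.7/3 = 3.567 m.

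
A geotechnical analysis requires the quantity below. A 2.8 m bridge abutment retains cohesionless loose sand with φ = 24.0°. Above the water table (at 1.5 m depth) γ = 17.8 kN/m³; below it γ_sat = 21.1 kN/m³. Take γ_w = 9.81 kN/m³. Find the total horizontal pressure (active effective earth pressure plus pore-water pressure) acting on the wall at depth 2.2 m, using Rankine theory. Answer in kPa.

K_a = (1 − sin φ)/(1 + sin φ) = 0.4217.
γ' = 21.1 − 9.81 = 11.29 kN/m³.
Effective vertical stress at 2.2 m: σ'_v = 17.8×1.5 + 11.29×0.700 = 34.60 kPa.
σ'_h = K_a σ'_v = 0.4217 × 34.60 = 14.59 kPa; u = γ_w × 0.700 = 6.867 kPa.
Total σ_h = 14.59 + 6.867 = 21.46 kPa.

21.5 kPa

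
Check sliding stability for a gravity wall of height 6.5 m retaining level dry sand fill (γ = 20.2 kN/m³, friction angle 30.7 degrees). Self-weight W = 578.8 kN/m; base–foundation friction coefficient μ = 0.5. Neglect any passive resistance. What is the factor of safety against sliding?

2.09

K_a = tan²(45° − 30.7°/2) = 0.3240.
P_a = ½K_aγH² = 0.5×0.3240×20.2×6.5² = 138.3 kN/m, acting at H/3 = 2.167 m above the base.
FS_sliding = μW / P_a = 0.5×578.8 / 138.3 = 2.093.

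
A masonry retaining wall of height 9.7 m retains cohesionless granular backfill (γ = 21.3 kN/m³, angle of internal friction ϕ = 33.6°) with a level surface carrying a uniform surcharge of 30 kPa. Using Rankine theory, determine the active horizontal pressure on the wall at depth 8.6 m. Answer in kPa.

61.3 kPa

K_a = (1 − sin φ)/(1 + sin φ) = 0.2875.
σ_v = γz + q = 21.3 × 8.6 + 30 = 213.2 kPa.
σ_h = K_a σ_v = 0.2875 × 213.2 = 61.29 kPa.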